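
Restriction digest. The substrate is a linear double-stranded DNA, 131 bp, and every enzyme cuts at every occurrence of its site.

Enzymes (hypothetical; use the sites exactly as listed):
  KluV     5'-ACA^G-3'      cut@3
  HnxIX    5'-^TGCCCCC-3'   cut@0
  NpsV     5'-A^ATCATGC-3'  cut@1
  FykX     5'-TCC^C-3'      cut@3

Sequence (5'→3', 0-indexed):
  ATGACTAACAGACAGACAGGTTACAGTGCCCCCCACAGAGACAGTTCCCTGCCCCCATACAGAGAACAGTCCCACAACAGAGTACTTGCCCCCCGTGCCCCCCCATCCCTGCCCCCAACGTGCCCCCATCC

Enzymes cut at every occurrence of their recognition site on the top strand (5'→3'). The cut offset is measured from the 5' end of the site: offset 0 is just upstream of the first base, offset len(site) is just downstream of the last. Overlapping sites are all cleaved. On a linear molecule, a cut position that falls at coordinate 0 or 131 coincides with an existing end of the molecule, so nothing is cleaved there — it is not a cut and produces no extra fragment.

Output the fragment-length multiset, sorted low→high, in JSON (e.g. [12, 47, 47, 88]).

Site scan:
  KluV (ACAG, off=3): starts [7, 11, 15, 22, 34, 40, 58, 65, 76] → cuts [10, 14, 18, 25, 37, 43, 61, 68, 79]
  HnxIX (TGCCCCC, off=0): starts [26, 49, 86, 95, 109, 120] → cuts [26, 49, 86, 95, 109, 120]
  NpsV (AATCATGC, off=1): no sites
  FykX (TCCC, off=3): starts [45, 69, 105] → cuts [48, 72, 108]

Pooled cuts: [10, 14, 18, 25, 26, 37, 43, 48, 49, 61, 68, 72, 79, 86, 95, 108, 109, 120]

Fragments:
  [0,10): 10 bp
  [10,14): 4 bp
  [14,18): 4 bp
  [18,25): 7 bp
  [25,26): 1 bp
  [26,37): 11 bp
  [37,43): 6 bp
  [43,48): 5 bp
  [48,49): 1 bp
  [49,61): 12 bp
  [61,68): 7 bp
  [68,72): 4 bp
  [72,79): 7 bp
  [79,86): 7 bp
  [86,95): 9 bp
  [95,108): 13 bp
  [108,109): 1 bp
  [109,120): 11 bp
  [120,131): 11 bp

[1,1,1,4,4,4,5,6,7,7,7,7,9,10,11,11,11,12,13]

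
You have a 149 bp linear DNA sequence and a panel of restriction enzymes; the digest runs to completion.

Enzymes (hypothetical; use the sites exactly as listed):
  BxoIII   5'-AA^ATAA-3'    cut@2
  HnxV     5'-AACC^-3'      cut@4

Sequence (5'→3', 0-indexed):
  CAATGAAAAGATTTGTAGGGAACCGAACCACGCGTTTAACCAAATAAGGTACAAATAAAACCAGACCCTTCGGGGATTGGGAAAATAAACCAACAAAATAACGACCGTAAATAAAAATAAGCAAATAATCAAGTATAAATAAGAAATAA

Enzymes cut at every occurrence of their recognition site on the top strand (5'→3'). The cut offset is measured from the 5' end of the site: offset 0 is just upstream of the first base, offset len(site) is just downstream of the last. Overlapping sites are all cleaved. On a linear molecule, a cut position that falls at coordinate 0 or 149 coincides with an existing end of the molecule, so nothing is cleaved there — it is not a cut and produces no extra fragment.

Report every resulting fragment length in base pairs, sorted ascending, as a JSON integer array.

[2,4,5,6,6,7,7,8,8,11,12,13,14,22,24]

Scan for sites:
  BxoIII (AAATAA, off=2): starts [41, 52, 82, 95, 108, 114, 122, 136, 143] → cuts [43, 54, 84, 97, 110, 116, 124, 138, 145]
  HnxV (AACC, off=4): starts [20, 25, 37, 58, 87] → cuts [24, 29, 41, 62, 91]

All cut coordinates (distinct, sorted): [24, 29, 41, 43, 54, 62, 84, 91, 97, 110, 116, 124, 138, 145]

Fragments:
  [0,24): 24 bp
  [24,29): 5 bp
  [29,41): 12 bp
  [41,43): 2 bp
  [43,54): 11 bp
  [54,62): 8 bp
  [62,84): 22 bp
  [84,91): 7 bp
  [91,97): 6 bp
  [97,110): 13 bp
  [110,116): 6 bp
  [116,124): 8 bp
  [124,138): 14 bp
  [138,145): 7 bp
  [145,149): 4 bp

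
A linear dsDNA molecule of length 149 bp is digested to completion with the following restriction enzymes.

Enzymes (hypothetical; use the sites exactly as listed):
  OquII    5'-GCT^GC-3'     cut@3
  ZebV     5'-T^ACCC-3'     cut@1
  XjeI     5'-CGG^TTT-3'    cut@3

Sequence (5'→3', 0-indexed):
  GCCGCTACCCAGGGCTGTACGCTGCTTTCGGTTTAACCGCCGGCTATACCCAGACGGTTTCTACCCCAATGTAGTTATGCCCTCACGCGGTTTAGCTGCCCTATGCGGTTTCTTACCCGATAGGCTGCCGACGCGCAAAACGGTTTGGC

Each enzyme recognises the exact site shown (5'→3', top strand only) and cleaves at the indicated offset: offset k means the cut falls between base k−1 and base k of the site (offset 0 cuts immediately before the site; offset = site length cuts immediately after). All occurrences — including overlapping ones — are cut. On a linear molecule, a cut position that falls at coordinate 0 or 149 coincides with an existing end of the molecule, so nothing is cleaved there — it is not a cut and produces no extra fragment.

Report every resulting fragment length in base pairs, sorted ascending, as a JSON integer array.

Per-enzyme occurrences:
  OquII GCTGC/3: at [20, 94, 123] ⇒ [23, 97, 126]
  ZebV TACCC/1: at [5, 46, 61, 113] ⇒ [6, 47, 62, 114]
  XjeI CGGTTT/3: at [28, 54, 87, 105, 140] ⇒ [31, 57, 90, 108, 143]

Pooled cuts: [6, 23, 31, 47, 57, 62, 90, 97, 108, 114, 126, 143]

Fragment lengths:
  [0,6): 6 bp
  [6,23): 17 bp
  [23,31): 8 bp
  [31,47): 16 bp
  [47,57): 10 bp
  [57,62): 5 bp
  [62,90): 28 bp
  [90,97): 7 bp
  [97,108): 11 bp
  [108,114): 6 bp
  [114,126): 12 bp
  [126,143): 17 bp
  [143,149): 6 bp

[5,6,6,6,7,8,10,11,12,16,17,17,28]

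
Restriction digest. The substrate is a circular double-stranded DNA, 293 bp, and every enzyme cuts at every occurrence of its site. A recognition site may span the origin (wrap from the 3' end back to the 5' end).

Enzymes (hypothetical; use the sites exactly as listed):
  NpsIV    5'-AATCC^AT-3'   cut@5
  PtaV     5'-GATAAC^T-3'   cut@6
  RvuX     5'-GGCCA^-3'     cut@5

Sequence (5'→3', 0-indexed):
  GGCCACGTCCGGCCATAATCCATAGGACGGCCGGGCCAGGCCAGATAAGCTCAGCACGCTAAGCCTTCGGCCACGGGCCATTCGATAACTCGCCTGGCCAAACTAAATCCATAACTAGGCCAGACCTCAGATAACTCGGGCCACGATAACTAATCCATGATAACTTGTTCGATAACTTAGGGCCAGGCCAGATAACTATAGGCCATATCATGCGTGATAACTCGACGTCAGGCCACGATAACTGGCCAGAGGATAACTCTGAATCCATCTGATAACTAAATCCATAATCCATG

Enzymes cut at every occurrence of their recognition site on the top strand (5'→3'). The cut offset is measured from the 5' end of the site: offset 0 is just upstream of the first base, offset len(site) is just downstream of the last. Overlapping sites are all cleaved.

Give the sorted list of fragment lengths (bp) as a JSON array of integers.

[5,5,6,6,6,6,7,7,7,7,7,8,8,8,9,9,9,9,9,10,10,10,11,12,12,13,14,16,17,30]

Scan for sites:
  NpsIV AATCCAT/5: at [16, 105, 151, 261, 278, 285] ⇒ [21, 110, 156, 266, 283, 290]
  PtaV GATAACT/6: at [83, 129, 144, 158, 170, 190, 215, 236, 251, 270] ⇒ [89, 135, 150, 164, 176, 196, 221, 242, 257, 276]
  RvuX GGCCA/5: at [0, 10, 33, 38, 68, 75, 95, 117, 138, 180, 185, 200, 230, 243] ⇒ [5, 15, 38, 43, 73, 80, 100, 122, 143, 185, 190, 205, 235, 248]

Pooled cuts: [5, 15, 21, 38, 43, 73, 80, 89, 100, 110, 122, 135, 143, 150, 156, 164, 176, 185, 190, 196, 205, 221, 235, 242, 248, 257, 266, 276, 283, 290]

Fragment lengths:
  5→15: 10 bp
  15→21: 6 bp
  21→38: 17 bp
  38→43: 5 bp
  43→73: 30 bp
  73→80: 7 bp
  80→89: 9 bp
  89→100: 11 bp
  100→110: 10 bp
  110→122: 12 bp
  122→135: 13 bp
  135→143: 8 bp
  143→150: 7 bp
  150→156: 6 bp
  156→164: 8 bp
  164→176: 12 bp
  176→185: 9 bp
  185→190: 5 bp
  190→196: 6 bp
  196→205: 9 bp
  205→221: 16 bp
  221→235: 14 bp
  235→242: 7 bp
  242→248: 6 bp
  248→257: 9 bp
  257→266: 9 bp
  266→276: 10 bp
  276→283: 7 bp
  283→290: 7 bp
  290→5 (wrap): 293-290+5 = 8 bp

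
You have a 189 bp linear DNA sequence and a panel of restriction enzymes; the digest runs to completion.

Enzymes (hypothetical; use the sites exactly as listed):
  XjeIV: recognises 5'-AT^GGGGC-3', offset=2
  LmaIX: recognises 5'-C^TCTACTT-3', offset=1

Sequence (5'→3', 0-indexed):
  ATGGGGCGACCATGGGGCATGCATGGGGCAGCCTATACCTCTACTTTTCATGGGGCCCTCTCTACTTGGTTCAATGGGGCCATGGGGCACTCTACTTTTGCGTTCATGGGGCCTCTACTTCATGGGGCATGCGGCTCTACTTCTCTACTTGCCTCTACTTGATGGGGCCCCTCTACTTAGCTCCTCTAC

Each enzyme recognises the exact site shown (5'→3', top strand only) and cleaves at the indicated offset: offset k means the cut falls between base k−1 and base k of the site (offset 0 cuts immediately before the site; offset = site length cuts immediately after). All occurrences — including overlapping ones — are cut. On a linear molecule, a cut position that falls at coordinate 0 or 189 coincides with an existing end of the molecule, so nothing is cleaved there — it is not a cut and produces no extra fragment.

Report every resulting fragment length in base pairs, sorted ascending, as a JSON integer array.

Site scan:
  XjeIV ATGGGGC/2: at [0, 11, 22, 49, 73, 81, 105, 121, 161] ⇒ [2, 13, 24, 51, 75, 83, 107, 123, 163]
  LmaIX CTCTACTT/1: at [38, 59, 89, 112, 134, 142, 152, 170] ⇒ [39, 60, 90, 113, 135, 143, 153, 171]

Pooled cuts: [2, 13, 24, 39, 51, 60, 75, 83, 90, 107, 113, 123, 135, 143, 153, 163, 171]

Fragments:
  [0,2): 2 bp
  [2,13): 11 bp
  [13,24): 11 bp
  [24,39): 15 bp
  [39,51): 12 bp
  [51,60): 9 bp
  [60,75): 15 bp
  [75,83): 8 bp
  [83,90): 7 bp
  [90,107): 17 bp
  [107,113): 6 bp
  [113,123): 10 bp
  [123,135): 12 bp
  [135,143): 8 bp
  [143,153): 10 bp
  [153,163): 10 bp
  [163,171): 8 bp
  [171,189): 18 bp

[2,6,7,8,8,8,9,10,10,10,11,11,12,12,15,15,17,18]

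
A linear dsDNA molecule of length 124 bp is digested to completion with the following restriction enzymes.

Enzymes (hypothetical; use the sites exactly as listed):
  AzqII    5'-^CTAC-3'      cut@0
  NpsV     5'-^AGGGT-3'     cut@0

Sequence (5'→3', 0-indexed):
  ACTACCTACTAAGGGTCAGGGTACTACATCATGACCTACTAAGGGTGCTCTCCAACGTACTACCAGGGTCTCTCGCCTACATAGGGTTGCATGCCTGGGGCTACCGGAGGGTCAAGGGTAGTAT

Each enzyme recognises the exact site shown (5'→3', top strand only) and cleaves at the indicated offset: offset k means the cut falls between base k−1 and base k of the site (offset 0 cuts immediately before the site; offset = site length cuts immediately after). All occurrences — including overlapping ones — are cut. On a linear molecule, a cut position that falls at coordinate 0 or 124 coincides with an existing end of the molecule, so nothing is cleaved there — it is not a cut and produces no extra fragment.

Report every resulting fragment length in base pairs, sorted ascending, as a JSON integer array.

[1,4,5,6,6,6,6,6,7,7,10,12,12,18,18]

Site scan:
  AzqII (CTAC, off=0): starts [1, 5, 23, 35, 59, 76, 100] → cuts [1, 5, 23, 35, 59, 76, 100]
  NpsV (AGGGT, off=0): starts [11, 17, 41, 64, 82, 107, 114] → cuts [11, 17, 41, 64, 82, 107, 114]

Pooled cuts: [1, 5, 11, 17, 23, 35, 41, 59, 64, 76, 82, 100, 107, 114]

Fragments:
  [0,1): 1 bp
  [1,5): 4 bp
  [5,11): 6 bp
  [11,17): 6 bp
  [17,23): 6 bp
  [23,35): 12 bp
  [35,41): 6 bp
  [41,59): 18 bp
  [59,64): 5 bp
  [64,76): 12 bp
  [76,82): 6 bp
  [82,100): 18 bp
  [100,107): 7 bp
  [107,114): 7 bp
  [114,124): 10 bp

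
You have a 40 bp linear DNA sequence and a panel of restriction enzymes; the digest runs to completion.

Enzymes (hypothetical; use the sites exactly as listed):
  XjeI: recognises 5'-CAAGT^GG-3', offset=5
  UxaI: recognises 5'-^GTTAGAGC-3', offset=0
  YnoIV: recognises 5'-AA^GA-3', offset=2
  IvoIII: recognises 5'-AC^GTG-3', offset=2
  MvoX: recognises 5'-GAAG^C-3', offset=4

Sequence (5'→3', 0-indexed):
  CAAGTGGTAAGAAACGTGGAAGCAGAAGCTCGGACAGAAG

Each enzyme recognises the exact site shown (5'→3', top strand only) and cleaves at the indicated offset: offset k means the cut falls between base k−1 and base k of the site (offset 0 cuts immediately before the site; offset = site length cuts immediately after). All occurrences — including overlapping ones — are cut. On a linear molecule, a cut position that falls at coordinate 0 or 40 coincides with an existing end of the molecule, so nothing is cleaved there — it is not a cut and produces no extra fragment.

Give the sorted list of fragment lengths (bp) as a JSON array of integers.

[5,5,5,6,7,12]

Scan for sites:
  XjeI (CAAGTGG, off=5): starts [0] → cuts [5]
  UxaI (GTTAGAGC, off=0): no sites
  YnoIV (AAGA, off=2): starts [8] → cuts [10]
  IvoIII (ACGTG, off=2): starts [13] → cuts [15]
  MvoX (GAAGC, off=4): starts [18, 24] → cuts [22, 28]

Pooled cuts: [5, 10, 15, 22, 28]

Fragment lengths:
  [0,5): 5 bp
  [5,10): 5 bp
  [10,15): 5 bp
  [15,22): 7 bp
  [22,28): 6 bp
  [28,40): 12 bp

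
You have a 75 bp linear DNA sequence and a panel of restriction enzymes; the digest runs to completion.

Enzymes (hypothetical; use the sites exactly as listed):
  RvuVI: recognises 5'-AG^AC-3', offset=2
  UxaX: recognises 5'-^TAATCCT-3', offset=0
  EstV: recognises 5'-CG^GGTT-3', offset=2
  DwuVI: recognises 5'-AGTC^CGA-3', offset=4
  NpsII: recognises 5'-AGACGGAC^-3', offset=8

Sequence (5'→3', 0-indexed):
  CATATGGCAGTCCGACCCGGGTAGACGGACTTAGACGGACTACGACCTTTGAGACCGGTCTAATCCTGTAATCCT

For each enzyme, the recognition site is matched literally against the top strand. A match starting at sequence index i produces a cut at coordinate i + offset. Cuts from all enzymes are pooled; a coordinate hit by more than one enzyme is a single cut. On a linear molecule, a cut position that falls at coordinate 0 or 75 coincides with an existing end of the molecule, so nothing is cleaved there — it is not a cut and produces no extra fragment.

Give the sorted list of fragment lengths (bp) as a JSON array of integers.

[4,6,6,7,7,8,12,12,13]

Scan for sites:
  RvuVI (AGAC, off=2): starts [22, 32, 51] → cuts [24, 34, 53]
  UxaX (TAATCCT, off=0): starts [60, 68] → cuts [60, 68]
  EstV (CGGGTT, off=2): no sites
  DwuVI (AGTCCGA, off=4): starts [8] → cuts [12]
  NpsII (AGACGGAC, off=8): starts [22, 32] → cuts [30, 40]

All cut coordinates (distinct, sorted): [12, 24, 30, 34, 40, 53, 60, 68]

Fragments:
  [0,12): 12 bp
  [12,24): 12 bp
  [24,30): 6 bp
  [30,34): 4 bp
  [34,40): 6 bp
  [40,53): 13 bp
  [53,60): 7 bp
  [60,68): 8 bp
  [68,75): 7 bp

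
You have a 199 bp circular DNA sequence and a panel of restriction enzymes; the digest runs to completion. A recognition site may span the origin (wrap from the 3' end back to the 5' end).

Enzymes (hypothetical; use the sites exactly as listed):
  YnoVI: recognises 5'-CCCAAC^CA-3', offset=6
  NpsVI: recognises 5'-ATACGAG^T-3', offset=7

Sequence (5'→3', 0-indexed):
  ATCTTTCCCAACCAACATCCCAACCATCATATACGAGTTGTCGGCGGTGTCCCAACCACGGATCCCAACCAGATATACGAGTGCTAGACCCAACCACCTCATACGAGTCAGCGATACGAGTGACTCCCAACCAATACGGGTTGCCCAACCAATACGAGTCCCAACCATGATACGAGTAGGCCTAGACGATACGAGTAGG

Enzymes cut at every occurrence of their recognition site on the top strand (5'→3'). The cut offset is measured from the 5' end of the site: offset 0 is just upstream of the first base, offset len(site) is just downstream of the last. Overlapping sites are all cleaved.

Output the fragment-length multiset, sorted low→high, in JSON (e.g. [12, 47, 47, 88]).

Scan for sites:
  YnoVI CCCAACCA/6: at [6, 18, 50, 63, 88, 125, 143, 159] ⇒ [12, 24, 56, 69, 94, 131, 149, 165]
  NpsVI ATACGAGT/7: at [30, 74, 100, 113, 151, 169, 188] ⇒ [37, 81, 107, 120, 158, 176, 195]

All cut coordinates (distinct, sorted): [12, 24, 37, 56, 69, 81, 94, 107, 120, 131, 149, 158, 165, 176, 195]

Fragments:
  12→24: 12 bp
  24→37: 13 bp
  37→56: 19 bp
  56→69: 13 bp
  69→81: 12 bp
  81→94: 13 bp
  94→107: 13 bp
  107→120: 13 bp
  120→131: 11 bp
  131→149: 18 bp
  149→158: 9 bp
  158→165: 7 bp
  165→176: 11 bp
  176→195: 19 bp
  195→12 (wrap): 199-195+12 = 16 bp

[7,9,11,11,12,12,13,13,13,13,13,16,18,19,19]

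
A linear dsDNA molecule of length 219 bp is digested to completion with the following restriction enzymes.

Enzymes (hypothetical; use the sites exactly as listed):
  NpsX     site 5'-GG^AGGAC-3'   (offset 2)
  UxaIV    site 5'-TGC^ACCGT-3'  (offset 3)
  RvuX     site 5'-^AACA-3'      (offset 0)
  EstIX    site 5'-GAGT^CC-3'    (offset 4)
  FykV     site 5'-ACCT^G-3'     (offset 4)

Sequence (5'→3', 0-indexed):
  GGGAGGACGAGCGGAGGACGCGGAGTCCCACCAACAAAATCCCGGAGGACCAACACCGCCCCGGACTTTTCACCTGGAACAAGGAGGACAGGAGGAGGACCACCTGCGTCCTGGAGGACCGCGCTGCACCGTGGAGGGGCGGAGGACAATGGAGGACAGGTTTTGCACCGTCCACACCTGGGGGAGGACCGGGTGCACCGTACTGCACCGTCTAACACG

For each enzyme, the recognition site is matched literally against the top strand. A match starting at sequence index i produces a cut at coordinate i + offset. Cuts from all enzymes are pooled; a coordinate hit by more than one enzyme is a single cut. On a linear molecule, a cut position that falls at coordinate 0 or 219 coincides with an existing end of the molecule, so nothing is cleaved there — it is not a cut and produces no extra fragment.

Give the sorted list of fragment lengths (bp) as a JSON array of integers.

[2,3,5,6,6,6,7,7,9,10,10,10,11,11,12,12,13,13,13,14,15,24]

Scan for sites:
  NpsX (GGAGGAC, off=2): starts [1, 12, 43, 82, 93, 112, 140, 150, 182] → cuts [3, 14, 45, 84, 95, 114, 142, 152, 184]
  UxaIV (TGCACCGT, off=3): starts [124, 163, 193, 203] → cuts [127, 166, 196, 206]
  RvuX (AACA, off=0): starts [32, 51, 77, 213] → cuts [32, 51, 77, 213]
  EstIX (GAGTCC, off=4): starts [22] → cuts [26]
  FykV (ACCTG, off=4): starts [71, 101, 175] → cuts [75, 105, 179]

Pooled cuts: [3, 14, 26, 32, 45, 51, 75, 77, 84, 95, 105, 114, 127, 142, 152, 166, 179, 184, 196, 206, 213]

Fragments:
  [0,3): 3 bp
  [3,14): 11 bp
  [14,26): 12 bp
  [26,32): 6 bp
  [32,45): 13 bp
  [45,51): 6 bp
  [51,75): 24 bp
  [75,77): 2 bp
  [77,84): 7 bp
  [84,95): 11 bp
  [95,105): 10 bp
  [105,114): 9 bp
  [114,127): 13 bp
  [127,142): 15 bp
  [142,152): 10 bp
  [152,166): 14 bp
  [166,179): 13 bp
  [179,184): 5 bp
  [184,196): 12 bp
  [196,206): 10 bp
  [206,213): 7 bp
  [213,219): 6 bp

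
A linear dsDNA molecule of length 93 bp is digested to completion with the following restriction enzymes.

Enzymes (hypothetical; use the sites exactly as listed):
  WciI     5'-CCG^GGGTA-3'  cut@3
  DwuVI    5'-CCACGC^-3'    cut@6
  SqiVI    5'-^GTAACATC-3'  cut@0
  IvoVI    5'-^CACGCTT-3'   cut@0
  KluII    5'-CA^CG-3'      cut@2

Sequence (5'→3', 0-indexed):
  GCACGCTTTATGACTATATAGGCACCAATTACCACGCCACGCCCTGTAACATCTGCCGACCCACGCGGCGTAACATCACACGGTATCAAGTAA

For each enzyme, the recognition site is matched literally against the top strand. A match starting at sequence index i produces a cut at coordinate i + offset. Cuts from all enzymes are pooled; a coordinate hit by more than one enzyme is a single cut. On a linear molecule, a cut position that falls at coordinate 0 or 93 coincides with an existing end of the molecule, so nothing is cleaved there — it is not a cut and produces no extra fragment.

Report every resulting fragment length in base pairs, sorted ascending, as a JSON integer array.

[1,2,2,3,3,3,3,3,11,13,18,31]

Scan for sites:
  WciI (CCGGGGTA, off=3): no sites
  DwuVI CCACGC/6: at [31, 36, 60] ⇒ [37, 42, 66]
  SqiVI GTAACATC/0: at [45, 69] ⇒ [45, 69]
  IvoVI CACGCTT/0: at [1] ⇒ [1]
  KluII CACG/2: at [1, 32, 37, 61, 78] ⇒ [3, 34, 39, 63, 80]

All cut coordinates (distinct, sorted): [1, 3, 34, 37, 39, 42, 45, 63, 66, 69, 80]

Fragments:
  [0,1): 1 bp
  [1,3): 2 bp
  [3,34): 31 bp
  [34,37): 3 bp
  [37,39): 2 bp
  [39,42): 3 bp
  [42,45): 3 bp
  [45,63): 18 bp
  [63,66): 3 bp
  [66,69): 3 bp
  [69,80): 11 bp
  [80,93): 13 bp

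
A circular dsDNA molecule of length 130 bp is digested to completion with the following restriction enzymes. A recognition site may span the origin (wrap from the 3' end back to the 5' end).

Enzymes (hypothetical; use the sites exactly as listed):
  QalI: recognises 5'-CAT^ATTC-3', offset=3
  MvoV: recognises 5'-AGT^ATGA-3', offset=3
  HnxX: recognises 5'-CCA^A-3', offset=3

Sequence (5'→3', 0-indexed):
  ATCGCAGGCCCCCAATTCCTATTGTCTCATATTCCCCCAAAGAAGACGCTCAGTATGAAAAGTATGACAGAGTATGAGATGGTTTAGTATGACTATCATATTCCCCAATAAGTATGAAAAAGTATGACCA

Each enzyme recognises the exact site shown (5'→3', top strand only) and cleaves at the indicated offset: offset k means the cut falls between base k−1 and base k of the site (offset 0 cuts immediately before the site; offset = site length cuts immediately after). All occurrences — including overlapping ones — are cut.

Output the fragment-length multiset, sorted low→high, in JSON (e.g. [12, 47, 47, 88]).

Per-enzyme occurrences:
  QalI (CATATTC, off=3): starts [27, 96] → cuts [30, 99]
  MvoV (AGTATGA, off=3): starts [51, 60, 70, 85, 110, 120] → cuts [54, 63, 73, 88, 113, 123]
  HnxX (CCAA, off=3): starts [11, 36, 104, 127] → cuts [0, 14, 39, 107]

Pooled cuts: [0, 14, 30, 39, 54, 63, 73, 88, 99, 107, 113, 123]

Fragment lengths:
  0→14: 14 bp
  14→30: 16 bp
  30→39: 9 bp
  39→54: 15 bp
  54→63: 9 bp
  63→73: 10 bp
  73→88: 15 bp
  88→99: 11 bp
  99→107: 8 bp
  107→113: 6 bp
  113→123: 10 bp
  123→0 (wrap): 130-123+0 = 7 bp

[6,7,8,9,9,10,10,11,14,15,15,16]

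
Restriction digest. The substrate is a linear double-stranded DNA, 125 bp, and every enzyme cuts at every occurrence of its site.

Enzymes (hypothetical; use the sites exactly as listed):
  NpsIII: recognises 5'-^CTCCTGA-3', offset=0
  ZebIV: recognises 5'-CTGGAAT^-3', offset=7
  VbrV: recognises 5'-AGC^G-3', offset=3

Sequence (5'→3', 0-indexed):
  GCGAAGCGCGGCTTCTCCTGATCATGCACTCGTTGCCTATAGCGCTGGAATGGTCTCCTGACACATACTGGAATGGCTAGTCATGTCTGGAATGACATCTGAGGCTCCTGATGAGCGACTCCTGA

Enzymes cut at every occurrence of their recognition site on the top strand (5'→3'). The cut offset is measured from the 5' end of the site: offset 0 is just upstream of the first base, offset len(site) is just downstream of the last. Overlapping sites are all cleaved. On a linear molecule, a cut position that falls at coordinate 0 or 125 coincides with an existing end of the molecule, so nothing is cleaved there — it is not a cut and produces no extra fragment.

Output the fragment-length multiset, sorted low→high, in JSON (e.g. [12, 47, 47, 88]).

[2,3,7,7,7,8,11,12,19,20,29]

Site scan:
  NpsIII CTCCTGA/0: at [14, 54, 104, 118] ⇒ [14, 54, 104, 118]
  ZebIV CTGGAAT/7: at [44, 67, 86] ⇒ [51, 74, 93]
  VbrV AGCG/3: at [4, 40, 113] ⇒ [7, 43, 116]

Pooled cuts: [7, 14, 43, 51, 54, 74, 93, 104, 116, 118]

Fragments:
  [0,7): 7 bp
  [7,14): 7 bp
  [14,43): 29 bp
  [43,51): 8 bp
  [51,54): 3 bp
  [54,74): 20 bp
  [74,93): 19 bp
  [93,104): 11 bp
  [104,116): 12 bp
  [116,118): 2 bp
  [118,125): 7 bp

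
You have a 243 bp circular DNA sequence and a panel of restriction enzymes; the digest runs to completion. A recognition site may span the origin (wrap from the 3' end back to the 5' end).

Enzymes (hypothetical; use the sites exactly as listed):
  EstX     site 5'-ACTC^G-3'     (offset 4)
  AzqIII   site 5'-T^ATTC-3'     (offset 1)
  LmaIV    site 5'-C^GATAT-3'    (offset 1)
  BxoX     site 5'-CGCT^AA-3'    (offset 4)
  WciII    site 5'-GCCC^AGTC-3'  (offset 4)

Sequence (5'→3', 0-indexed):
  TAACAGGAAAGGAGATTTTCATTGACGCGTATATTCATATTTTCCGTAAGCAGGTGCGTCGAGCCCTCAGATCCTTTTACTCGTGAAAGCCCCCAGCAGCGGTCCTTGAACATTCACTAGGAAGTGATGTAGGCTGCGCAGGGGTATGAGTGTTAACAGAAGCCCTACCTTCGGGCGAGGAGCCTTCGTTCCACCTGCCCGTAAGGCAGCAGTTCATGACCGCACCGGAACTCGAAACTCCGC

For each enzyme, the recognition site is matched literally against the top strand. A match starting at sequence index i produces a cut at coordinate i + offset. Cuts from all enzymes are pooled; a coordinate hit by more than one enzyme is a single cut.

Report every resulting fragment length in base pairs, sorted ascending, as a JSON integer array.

[11,31,50,151]

Per-enzyme occurrences:
  EstX (ACTCG, off=4): starts [78, 229] → cuts [82, 233]
  AzqIII (TATTC, off=1): starts [31] → cuts [32]
  LmaIV (CGATAT, off=1): no sites
  BxoX (CGCTAA, off=4): starts [240] → cuts [1]
  WciII (GCCCAGTC, off=4): no sites

All cut coordinates (distinct, sorted): [1, 32, 82, 233]

Fragment lengths:
  1→32: 31 bp
  32→82: 50 bp
  82→233: 151 bp
  233→1 (wrap): 243-233+1 = 11 bp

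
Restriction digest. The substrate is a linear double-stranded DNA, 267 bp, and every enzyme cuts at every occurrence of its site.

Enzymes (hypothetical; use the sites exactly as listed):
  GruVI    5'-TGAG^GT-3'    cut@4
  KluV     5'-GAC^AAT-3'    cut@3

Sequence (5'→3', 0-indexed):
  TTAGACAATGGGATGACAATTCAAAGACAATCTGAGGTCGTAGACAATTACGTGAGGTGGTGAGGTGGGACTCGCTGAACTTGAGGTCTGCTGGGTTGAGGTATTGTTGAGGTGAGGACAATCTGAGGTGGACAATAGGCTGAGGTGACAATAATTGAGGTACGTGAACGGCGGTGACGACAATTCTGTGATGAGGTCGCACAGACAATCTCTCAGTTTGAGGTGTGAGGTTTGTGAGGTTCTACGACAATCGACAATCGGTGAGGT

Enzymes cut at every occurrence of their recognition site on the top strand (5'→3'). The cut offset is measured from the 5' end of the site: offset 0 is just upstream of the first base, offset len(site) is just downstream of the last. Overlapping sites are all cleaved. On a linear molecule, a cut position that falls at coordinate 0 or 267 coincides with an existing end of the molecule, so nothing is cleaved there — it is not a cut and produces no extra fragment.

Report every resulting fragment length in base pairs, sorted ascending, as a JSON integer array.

[2,5,6,6,7,7,8,8,8,8,9,9,10,10,10,11,11,11,11,11,11,14,15,16,21,22]

Per-enzyme occurrences:
  GruVI TGAGGT/4: at [32, 52, 60, 81, 96, 107, 123, 140, 155, 191, 218, 225, 234, 261] ⇒ [36, 56, 64, 85, 100, 111, 127, 144, 159, 195, 222, 229, 238, 265]
  KluV GACAAT/3: at [3, 14, 25, 42, 116, 130, 146, 178, 203, 245, 252] ⇒ [6, 17, 28, 45, 119, 133, 149, 181, 206, 248, 255]

Pooled cuts: [6, 17, 28, 36, 45, 56, 64, 85, 100, 111, 119, 127, 133, 144, 149, 159, 181, 195, 206, 222, 229, 238, 248, 255, 265]

Fragment lengths:
  [0,6): 6 bp
  [6,17): 11 bp
  [17,28): 11 bp
  [28,36): 8 bp
  [36,45): 9 bp
  [45,56): 11 bp
  [56,64): 8 bp
  [64,85): 21 bp
  [85,100): 15 bp
  [100,111): 11 bp
  [111,119): 8 bp
  [119,127): 8 bp
  [127,133): 6 bp
  [133,144): 11 bp
  [144,149): 5 bp
  [149,159): 10 bp
  [159,181): 22 bp
  [181,195): 14 bp
  [195,206): 11 bp
  [206,222): 16 bp
  [222,229): 7 bp
  [229,238): 9 bp
  [238,248): 10 bp
  [248,255): 7 bp
  [255,265): 10 bp
  [265,267): 2 bp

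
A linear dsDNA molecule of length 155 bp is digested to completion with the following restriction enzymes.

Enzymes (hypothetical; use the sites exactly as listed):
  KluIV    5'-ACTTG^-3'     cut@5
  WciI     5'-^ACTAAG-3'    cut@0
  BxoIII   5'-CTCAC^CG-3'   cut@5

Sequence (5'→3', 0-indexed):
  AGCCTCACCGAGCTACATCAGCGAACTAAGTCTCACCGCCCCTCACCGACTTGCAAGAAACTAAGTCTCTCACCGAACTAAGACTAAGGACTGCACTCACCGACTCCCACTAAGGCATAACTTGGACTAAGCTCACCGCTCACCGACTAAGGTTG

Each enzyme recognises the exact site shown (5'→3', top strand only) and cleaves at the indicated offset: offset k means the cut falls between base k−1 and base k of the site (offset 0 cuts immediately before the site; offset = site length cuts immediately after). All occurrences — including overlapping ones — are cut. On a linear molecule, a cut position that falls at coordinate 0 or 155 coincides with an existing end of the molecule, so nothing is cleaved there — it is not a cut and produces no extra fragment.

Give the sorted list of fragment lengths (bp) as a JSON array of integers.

Site scan:
  KluIV ACTTG/5: at [48, 119] ⇒ [53, 124]
  WciI ACTAAG/0: at [24, 59, 76, 82, 108, 125, 145] ⇒ [24, 59, 76, 82, 108, 125, 145]
  BxoIII CTCACCG/5: at [3, 31, 41, 68, 95, 131, 138] ⇒ [8, 36, 46, 73, 100, 136, 143]

All cut coordinates (distinct, sorted): [8, 24, 36, 46, 53, 59, 73, 76, 82, 100, 108, 124, 125, 136, 143, 145]

Fragment lengths:
  [0,8): 8 bp
  [8,24): 16 bp
  [24,36): 12 bp
  [36,46): 10 bp
  [46,53): 7 bp
  [53,59): 6 bp
  [59,73): 14 bp
  [73,76): 3 bp
  [76,82): 6 bp
  [82,100): 18 bp
  [100,108): 8 bp
  [108,124): 16 bp
  [124,125): 1 bp
  [125,136): 11 bp
  [136,143): 7 bp
  [143,145): 2 bp
  [145,155): 10 bp

[1,2,3,6,6,7,7,8,8,10,10,11,12,14,16,16,18]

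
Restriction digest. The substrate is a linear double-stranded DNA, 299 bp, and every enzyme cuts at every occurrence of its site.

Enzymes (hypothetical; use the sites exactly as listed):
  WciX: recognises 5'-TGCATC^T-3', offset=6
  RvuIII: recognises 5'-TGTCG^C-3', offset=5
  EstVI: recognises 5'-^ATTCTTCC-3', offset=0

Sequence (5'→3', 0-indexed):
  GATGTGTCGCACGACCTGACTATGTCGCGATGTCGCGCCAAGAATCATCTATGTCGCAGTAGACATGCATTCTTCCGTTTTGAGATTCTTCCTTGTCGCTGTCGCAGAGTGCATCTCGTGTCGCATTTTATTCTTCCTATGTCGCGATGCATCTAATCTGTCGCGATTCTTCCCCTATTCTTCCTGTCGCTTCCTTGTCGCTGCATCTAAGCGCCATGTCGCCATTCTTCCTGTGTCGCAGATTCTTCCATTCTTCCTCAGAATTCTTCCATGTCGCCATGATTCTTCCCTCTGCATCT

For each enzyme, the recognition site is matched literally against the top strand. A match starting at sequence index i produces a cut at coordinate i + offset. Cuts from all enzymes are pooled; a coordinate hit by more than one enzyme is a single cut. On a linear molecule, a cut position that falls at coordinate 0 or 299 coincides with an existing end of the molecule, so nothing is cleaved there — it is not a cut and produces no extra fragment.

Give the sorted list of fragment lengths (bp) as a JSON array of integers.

[1,2,2,3,5,6,6,7,8,8,8,9,9,10,11,11,11,12,13,13,14,14,14,15,15,16,17,18,21]

Site scan:
  WciX (TGCATCT, off=6): starts [109, 147, 201, 292] → cuts [115, 153, 207, 298]
  RvuIII (TGTCGC, off=5): starts [4, 22, 30, 51, 93, 99, 118, 139, 158, 184, 195, 216, 233, 271] → cuts [9, 27, 35, 56, 98, 104, 123, 144, 163, 189, 200, 221, 238, 276]
  EstVI (ATTCTTCC, off=0): starts [68, 84, 129, 165, 176, 223, 241, 249, 262, 281] → cuts [68, 84, 129, 165, 176, 223, 241, 249, 262, 281]

Pooled cuts: [9, 27, 35, 56, 68, 84, 98, 104, 115, 123, 129, 144, 153, 163, 165, 176, 189, 200, 207, 221, 223, 238, 241, 249, 262, 276, 281, 298]

Fragments:
  [0,9): 9 bp
  [9,27): 18 bp
  [27,35): 8 bp
  [35,56): 21 bp
  [56,68): 12 bp
  [68,84): 16 bp
  [84,98): 14 bp
  [98,104): 6 bp
  [104,115): 11 bp
  [115,123): 8 bp
  [123,129): 6 bp
  [129,144): 15 bp
  [144,153): 9 bp
  [153,163): 10 bp
  [163,165): 2 bp
  [165,176): 11 bp
  [176,189): 13 bp
  [189,200): 11 bp
  [200,207): 7 bp
  [207,221): 14 bp
  [221,223): 2 bp
  [223,238): 15 bp
  [238,241): 3 bp
  [241,249): 8 bp
  [249,262): 13 bp
  [262,276): 14 bp
  [276,281): 5 bp
  [281,298): 17 bp
  [298,299): 1 bp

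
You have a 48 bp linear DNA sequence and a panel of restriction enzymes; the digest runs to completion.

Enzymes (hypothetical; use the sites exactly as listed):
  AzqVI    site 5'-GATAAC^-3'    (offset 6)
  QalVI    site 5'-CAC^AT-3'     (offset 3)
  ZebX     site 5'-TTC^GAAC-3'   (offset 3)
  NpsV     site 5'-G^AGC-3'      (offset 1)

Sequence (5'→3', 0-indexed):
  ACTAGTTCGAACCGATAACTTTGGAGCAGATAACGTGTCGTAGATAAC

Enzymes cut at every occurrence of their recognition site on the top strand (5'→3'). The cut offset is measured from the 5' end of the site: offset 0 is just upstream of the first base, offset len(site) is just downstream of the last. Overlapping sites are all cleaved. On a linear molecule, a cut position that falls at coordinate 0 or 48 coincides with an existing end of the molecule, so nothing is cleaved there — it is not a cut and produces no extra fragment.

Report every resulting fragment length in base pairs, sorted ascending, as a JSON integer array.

Site scan:
  AzqVI (GATAAC, off=6): starts [13, 28, 42] → cuts [19, 34] (position 48 is a terminus of the linear molecule — no cut)
  QalVI (CACAT, off=3): no sites
  ZebX (TTCGAAC, off=3): starts [5] → cuts [8]
  NpsV (GAGC, off=1): starts [23] → cuts [24]

All cut coordinates (distinct, sorted): [8, 19, 24, 34]

Fragment lengths:
  [0,8): 8 bp
  [8,19): 11 bp
  [19,24): 5 bp
  [24,34): 10 bp
  [34,48): 14 bp

[5,8,10,11,14]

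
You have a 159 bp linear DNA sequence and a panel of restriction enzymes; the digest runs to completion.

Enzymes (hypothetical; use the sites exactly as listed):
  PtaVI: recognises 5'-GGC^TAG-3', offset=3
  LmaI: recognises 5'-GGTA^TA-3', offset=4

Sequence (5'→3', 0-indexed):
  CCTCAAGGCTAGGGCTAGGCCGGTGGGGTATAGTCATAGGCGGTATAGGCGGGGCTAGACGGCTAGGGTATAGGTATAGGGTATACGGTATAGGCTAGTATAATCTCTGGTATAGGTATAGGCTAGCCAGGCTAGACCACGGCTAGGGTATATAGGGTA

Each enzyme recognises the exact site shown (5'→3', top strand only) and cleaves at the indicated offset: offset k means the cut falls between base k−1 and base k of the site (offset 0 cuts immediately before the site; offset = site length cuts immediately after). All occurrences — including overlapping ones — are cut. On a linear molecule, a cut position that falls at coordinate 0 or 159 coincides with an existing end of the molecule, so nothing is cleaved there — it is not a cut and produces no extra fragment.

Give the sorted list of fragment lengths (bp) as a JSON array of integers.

Per-enzyme occurrences:
  PtaVI (GGCTAG, off=3): starts [6, 12, 52, 60, 92, 120, 129, 140] → cuts [9, 15, 55, 63, 95, 123, 132, 143]
  LmaI (GGTATA, off=4): starts [26, 41, 66, 72, 79, 86, 108, 114, 146] → cuts [30, 45, 70, 76, 83, 90, 112, 118, 150]

All cut coordinates (distinct, sorted): [9, 15, 30, 45, 55, 63, 70, 76, 83, 90, 95, 112, 118, 123, 132, 143, 150]

Fragments:
  [0,9): 9 bp
  [9,15): 6 bp
  [15,30): 15 bp
  [30,45): 15 bp
  [45,55): 10 bp
  [55,63): 8 bp
  [63,70): 7 bp
  [70,76): 6 bp
  [76,83): 7 bp
  [83,90): 7 bp
  [90,95): 5 bp
  [95,112): 17 bp
  [112,118): 6 bp
  [118,123): 5 bp
  [123,132): 9 bp
  [132,143): 11 bp
  [143,150): 7 bp
  [150,159): 9 bp

[5,5,6,6,6,7,7,7,7,8,9,9,9,10,11,15,15,17]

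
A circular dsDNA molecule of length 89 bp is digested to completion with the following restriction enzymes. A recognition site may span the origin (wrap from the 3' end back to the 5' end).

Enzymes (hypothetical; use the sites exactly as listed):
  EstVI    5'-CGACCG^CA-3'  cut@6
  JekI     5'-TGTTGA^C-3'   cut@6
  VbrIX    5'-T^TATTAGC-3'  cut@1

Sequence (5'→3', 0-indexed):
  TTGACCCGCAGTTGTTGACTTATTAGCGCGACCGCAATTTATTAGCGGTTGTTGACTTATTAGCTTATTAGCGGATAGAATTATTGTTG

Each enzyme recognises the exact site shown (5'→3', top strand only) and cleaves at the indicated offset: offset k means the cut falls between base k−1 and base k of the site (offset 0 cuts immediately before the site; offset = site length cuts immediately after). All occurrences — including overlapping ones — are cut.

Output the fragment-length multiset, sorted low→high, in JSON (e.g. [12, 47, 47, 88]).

Scan for sites:
  EstVI CGACCGCA/6: at [28] ⇒ [34]
  JekI TGTTGAC/6: at [12, 49, 87] ⇒ [4, 18, 55]
  VbrIX TTATTAGC/1: at [19, 38, 56, 64] ⇒ [20, 39, 57, 65]

All cut coordinates (distinct, sorted): [4, 18, 20, 34, 39, 55, 57, 65]

Fragments:
  4→18: 14 bp
  18→20: 2 bp
  20→34: 14 bp
  34→39: 5 bp
  39→55: 16 bp
  55→57: 2 bp
  57→65: 8 bp
  65→4 (wrap): 89-65+4 = 28 bp

[2,2,5,8,14,14,16,28]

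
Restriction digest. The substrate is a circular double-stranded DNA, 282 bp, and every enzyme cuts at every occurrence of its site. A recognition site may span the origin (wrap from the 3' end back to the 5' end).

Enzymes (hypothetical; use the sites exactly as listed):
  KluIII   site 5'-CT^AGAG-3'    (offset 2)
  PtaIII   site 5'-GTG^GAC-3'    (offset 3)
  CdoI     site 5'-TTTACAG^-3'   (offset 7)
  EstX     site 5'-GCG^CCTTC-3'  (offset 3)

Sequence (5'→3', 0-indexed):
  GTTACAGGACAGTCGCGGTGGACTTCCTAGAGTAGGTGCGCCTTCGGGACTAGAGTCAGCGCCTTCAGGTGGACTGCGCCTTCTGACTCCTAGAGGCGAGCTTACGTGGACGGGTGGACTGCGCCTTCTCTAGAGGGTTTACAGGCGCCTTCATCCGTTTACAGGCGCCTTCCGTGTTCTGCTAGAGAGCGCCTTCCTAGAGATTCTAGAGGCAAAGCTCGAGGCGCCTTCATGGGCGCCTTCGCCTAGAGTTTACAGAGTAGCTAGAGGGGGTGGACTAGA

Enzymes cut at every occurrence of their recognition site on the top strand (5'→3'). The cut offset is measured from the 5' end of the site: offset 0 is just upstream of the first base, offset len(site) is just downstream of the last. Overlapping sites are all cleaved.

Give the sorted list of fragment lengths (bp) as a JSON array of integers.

Scan for sites:
  KluIII CTAGAG/2: at [26, 49, 89, 129, 181, 196, 205, 245, 263, 277] ⇒ [28, 51, 91, 131, 183, 198, 207, 247, 265, 279]
  PtaIII GTGGAC/3: at [17, 68, 105, 113, 272] ⇒ [20, 71, 108, 116, 275]
  CdoI TTTACAG/7: at [137, 157, 251] ⇒ [144, 164, 258]
  EstX GCGCCTTC/3: at [37, 58, 75, 120, 144, 164, 188, 223, 235] ⇒ [40, 61, 78, 123, 147, 167, 191, 226, 238]

All cut coordinates (distinct, sorted): [20, 28, 40, 51, 61, 71, 78, 91, 108, 116, 123, 131, 144, 147, 164, 167, 183, 191, 198, 207, 226, 238, 247, 258, 265, 275, 279]

Fragment lengths:
  20→28: 8 bp
  28→40: 12 bp
  40→51: 11 bp
  51→61: 10 bp
  61→71: 10 bp
  71→78: 7 bp
  78→91: 13 bp
  91→108: 17 bp
  108→116: 8 bp
  116→123: 7 bp
  123→131: 8 bp
  131→144: 13 bp
  144→147: 3 bp
  147→164: 17 bp
  164→167: 3 bp
  167→183: 16 bp
  183→191: 8 bp
  191→198: 7 bp
  198→207: 9 bp
  207→226: 19 bp
  226→238: 12 bp
  238→247: 9 bp
  247→258: 11 bp
  258→265: 7 bp
  265→275: 10 bp
  275→279: 4 bp
  279→20 (wrap): 282-279+20 = 23 bp

[3,3,4,7,7,7,7,8,8,8,8,9,9,10,10,10,11,11,12,12,13,13,16,17,17,19,23]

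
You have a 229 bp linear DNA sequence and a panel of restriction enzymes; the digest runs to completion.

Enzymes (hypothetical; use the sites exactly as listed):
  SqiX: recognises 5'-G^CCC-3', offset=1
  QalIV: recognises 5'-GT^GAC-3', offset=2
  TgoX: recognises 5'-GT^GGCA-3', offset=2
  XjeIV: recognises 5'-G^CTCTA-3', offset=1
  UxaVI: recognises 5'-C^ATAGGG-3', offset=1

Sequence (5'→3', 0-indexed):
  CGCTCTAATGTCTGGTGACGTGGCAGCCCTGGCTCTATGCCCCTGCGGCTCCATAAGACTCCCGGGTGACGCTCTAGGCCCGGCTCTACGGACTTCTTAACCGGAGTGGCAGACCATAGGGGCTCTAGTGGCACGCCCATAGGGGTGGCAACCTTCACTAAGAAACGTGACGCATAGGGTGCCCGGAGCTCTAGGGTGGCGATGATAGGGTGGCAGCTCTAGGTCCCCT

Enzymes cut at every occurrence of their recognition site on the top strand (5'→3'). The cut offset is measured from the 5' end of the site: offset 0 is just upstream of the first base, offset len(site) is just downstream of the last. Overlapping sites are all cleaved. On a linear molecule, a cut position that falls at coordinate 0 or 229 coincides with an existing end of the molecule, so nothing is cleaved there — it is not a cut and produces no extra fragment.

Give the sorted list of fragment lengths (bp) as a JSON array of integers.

[2,3,4,5,5,5,5,5,6,6,7,7,7,7,7,8,8,8,13,14,22,23,24,28]

Site scan:
  SqiX (GCCC, off=1): starts [25, 38, 77, 134, 180] → cuts [26, 39, 78, 135, 181]
  QalIV (GTGAC, off=2): starts [14, 65, 166] → cuts [16, 67, 168]
  TgoX (GTGGCA, off=2): starts [19, 105, 127, 144, 209] → cuts [21, 107, 129, 146, 211]
  XjeIV (GCTCTA, off=1): starts [1, 31, 70, 82, 121, 187, 215] → cuts [2, 32, 71, 83, 122, 188, 216]
  UxaVI (CATAGGG, off=1): starts [114, 137, 172] → cuts [115, 138, 173]

All cut coordinates (distinct, sorted): [2, 16, 21, 26, 32, 39, 67, 71, 78, 83, 107, 115, 122, 129, 135, 138, 146, 168, 173, 181, 188, 211, 216]

Fragments:
  [0,2): 2 bp
  [2,16): 14 bp
  [16,21): 5 bp
  [21,26): 5 bp
  [26,32): 6 bp
  [32,39): 7 bp
  [39,67): 28 bp
  [67,71): 4 bp
  [71,78): 7 bp
  [78,83): 5 bp
  [83,107): 24 bp
  [107,115): 8 bp
  [115,122): 7 bp
  [122,129): 7 bp
  [129,135): 6 bp
  [135,138): 3 bp
  [138,146): 8 bp
  [146,168): 22 bp
  [168,173): 5 bp
  [173,181): 8 bp
  [181,188): 7 bp
  [188,211): 23 bp
  [211,216): 5 bp
  [216,229): 13 bp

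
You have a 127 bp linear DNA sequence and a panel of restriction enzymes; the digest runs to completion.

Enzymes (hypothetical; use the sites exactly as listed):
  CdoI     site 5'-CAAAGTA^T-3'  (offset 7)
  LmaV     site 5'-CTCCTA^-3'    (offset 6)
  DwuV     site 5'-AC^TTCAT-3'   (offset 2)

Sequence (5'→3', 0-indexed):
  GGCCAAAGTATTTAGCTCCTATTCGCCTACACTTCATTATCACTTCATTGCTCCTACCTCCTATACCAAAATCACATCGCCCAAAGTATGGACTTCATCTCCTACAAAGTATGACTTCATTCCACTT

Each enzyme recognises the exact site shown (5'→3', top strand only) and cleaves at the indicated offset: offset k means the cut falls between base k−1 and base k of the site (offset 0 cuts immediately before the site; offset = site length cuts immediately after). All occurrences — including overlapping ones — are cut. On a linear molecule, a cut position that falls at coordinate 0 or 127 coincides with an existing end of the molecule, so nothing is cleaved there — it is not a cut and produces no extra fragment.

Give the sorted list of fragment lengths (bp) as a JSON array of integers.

[4,5,7,7,10,11,11,11,11,12,13,25]

Per-enzyme occurrences:
  CdoI CAAAGTAT/7: at [3, 81, 104] ⇒ [10, 88, 111]
  LmaV CTCCTA/6: at [15, 50, 57, 98] ⇒ [21, 56, 63, 104]
  DwuV ACTTCAT/2: at [30, 41, 91, 113] ⇒ [32, 43, 93, 115]

All cut coordinates (distinct, sorted): [10, 21, 32, 43, 56, 63, 88, 93, 104, 111, 115]

Fragments:
  [0,10): 10 bp
  [10,21): 11 bp
  [21,32): 11 bp
  [32,43): 11 bp
  [43,56): 13 bp
  [56,63): 7 bp
  [63,88): 25 bp
  [88,93): 5 bp
  [93,104): 11 bp
  [104,111): 7 bp
  [111,115): 4 bp
  [115,127): 12 bp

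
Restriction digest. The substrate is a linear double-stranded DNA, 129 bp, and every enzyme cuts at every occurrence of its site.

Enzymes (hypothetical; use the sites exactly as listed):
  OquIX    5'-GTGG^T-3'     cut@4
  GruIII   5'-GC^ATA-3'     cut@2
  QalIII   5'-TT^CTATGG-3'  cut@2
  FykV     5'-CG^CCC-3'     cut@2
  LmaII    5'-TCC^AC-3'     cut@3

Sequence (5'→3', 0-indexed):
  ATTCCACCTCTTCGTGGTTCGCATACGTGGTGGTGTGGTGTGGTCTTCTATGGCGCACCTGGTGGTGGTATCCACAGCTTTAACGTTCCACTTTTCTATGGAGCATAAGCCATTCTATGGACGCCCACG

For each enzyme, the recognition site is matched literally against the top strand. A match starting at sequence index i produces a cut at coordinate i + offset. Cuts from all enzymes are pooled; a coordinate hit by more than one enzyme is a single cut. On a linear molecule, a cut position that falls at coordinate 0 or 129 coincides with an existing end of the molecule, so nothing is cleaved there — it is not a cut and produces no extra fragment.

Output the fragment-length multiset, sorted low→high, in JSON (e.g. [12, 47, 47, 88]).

[3,3,4,5,5,5,5,5,6,6,8,9,9,10,12,16,18]

Site scan:
  OquIX GTGGT/4: at [13, 26, 29, 34, 39, 61, 64] ⇒ [17, 30, 33, 38, 43, 65, 68]
  GruIII GCATA/2: at [20, 102] ⇒ [22, 104]
  QalIII TTCTATGG/2: at [45, 93, 112] ⇒ [47, 95, 114]
  FykV CGCCC/2: at [121] ⇒ [123]
  LmaII TCCAC/3: at [2, 70, 86] ⇒ [5, 73, 89]

All cut coordinates (distinct, sorted): [5, 17, 22, 30, 33, 38, 43, 47, 65, 68, 73, 89, 95, 104, 114, 123]

Fragment lengths:
  [0,5): 5 bp
  [5,17): 12 bp
  [17,22): 5 bp
  [22,30): 8 bp
  [30,33): 3 bp
  [33,38): 5 bp
  [38,43): 5 bp
  [43,47): 4 bp
  [47,65): 18 bp
  [65,68): 3 bp
  [68,73): 5 bp
  [73,89): 16 bp
  [89,95): 6 bp
  [95,104): 9 bp
  [104,114): 10 bp
  [114,123): 9 bp
  [123,129): 6 bp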